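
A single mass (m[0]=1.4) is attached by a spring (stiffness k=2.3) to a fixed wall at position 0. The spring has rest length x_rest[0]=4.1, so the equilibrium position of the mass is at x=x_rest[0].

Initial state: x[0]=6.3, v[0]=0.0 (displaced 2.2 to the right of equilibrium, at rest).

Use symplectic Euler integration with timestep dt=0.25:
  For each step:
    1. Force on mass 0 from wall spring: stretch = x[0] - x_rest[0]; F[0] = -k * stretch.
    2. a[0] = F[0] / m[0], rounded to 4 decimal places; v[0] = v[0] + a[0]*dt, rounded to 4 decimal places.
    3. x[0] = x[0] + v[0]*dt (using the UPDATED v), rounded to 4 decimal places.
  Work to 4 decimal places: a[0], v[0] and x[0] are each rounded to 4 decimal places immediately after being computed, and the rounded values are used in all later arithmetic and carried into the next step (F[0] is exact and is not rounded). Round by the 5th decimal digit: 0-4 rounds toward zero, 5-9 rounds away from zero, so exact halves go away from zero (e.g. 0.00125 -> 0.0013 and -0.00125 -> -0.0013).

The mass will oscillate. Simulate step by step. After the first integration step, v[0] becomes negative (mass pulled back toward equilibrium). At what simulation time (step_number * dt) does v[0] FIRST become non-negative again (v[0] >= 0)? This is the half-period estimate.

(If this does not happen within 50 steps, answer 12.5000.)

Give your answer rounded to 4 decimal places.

Step 0: x=[6.3000] v=[0.0000]
Step 1: x=[6.0741] v=[-0.9036]
Step 2: x=[5.6455] v=[-1.7144]
Step 3: x=[5.0582] v=[-2.3492]
Step 4: x=[4.3725] v=[-2.7428]
Step 5: x=[3.6588] v=[-2.8547]
Step 6: x=[2.9904] v=[-2.6735]
Step 7: x=[2.4360] v=[-2.2178]
Step 8: x=[2.0524] v=[-1.5344]
Step 9: x=[1.8791] v=[-0.6934]
Step 10: x=[1.9338] v=[0.2188]
First v>=0 after going negative at step 10, time=2.5000

Answer: 2.5000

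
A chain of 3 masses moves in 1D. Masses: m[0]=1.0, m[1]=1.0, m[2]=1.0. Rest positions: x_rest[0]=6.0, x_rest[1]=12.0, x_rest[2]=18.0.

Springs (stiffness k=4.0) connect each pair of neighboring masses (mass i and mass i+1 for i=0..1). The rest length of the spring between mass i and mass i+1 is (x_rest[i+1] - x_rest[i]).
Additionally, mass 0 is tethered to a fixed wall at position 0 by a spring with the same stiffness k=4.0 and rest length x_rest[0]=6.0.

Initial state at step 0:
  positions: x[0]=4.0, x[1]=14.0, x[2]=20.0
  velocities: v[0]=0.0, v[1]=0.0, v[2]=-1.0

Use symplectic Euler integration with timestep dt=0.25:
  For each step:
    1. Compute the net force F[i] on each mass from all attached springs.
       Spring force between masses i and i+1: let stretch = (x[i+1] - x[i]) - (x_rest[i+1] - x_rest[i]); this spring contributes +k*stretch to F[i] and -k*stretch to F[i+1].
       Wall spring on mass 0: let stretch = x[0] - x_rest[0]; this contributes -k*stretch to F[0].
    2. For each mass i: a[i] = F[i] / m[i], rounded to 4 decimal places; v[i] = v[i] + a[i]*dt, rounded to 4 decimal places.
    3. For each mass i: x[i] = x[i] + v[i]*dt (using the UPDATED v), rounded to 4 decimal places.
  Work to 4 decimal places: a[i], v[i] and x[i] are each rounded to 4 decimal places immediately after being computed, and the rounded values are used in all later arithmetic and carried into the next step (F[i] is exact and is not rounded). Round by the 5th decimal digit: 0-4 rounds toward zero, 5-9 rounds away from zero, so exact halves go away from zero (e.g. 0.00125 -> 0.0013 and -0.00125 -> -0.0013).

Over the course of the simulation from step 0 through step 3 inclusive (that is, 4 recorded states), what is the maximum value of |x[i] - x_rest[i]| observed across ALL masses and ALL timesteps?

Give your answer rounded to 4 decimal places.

Step 0: x=[4.0000 14.0000 20.0000] v=[0.0000 0.0000 -1.0000]
Step 1: x=[5.5000 13.0000 19.7500] v=[6.0000 -4.0000 -1.0000]
Step 2: x=[7.5000 11.8125 19.3125] v=[8.0000 -4.7500 -1.7500]
Step 3: x=[8.7031 11.4219 18.5000] v=[4.8125 -1.5625 -3.2500]
Max displacement = 2.7031

Answer: 2.7031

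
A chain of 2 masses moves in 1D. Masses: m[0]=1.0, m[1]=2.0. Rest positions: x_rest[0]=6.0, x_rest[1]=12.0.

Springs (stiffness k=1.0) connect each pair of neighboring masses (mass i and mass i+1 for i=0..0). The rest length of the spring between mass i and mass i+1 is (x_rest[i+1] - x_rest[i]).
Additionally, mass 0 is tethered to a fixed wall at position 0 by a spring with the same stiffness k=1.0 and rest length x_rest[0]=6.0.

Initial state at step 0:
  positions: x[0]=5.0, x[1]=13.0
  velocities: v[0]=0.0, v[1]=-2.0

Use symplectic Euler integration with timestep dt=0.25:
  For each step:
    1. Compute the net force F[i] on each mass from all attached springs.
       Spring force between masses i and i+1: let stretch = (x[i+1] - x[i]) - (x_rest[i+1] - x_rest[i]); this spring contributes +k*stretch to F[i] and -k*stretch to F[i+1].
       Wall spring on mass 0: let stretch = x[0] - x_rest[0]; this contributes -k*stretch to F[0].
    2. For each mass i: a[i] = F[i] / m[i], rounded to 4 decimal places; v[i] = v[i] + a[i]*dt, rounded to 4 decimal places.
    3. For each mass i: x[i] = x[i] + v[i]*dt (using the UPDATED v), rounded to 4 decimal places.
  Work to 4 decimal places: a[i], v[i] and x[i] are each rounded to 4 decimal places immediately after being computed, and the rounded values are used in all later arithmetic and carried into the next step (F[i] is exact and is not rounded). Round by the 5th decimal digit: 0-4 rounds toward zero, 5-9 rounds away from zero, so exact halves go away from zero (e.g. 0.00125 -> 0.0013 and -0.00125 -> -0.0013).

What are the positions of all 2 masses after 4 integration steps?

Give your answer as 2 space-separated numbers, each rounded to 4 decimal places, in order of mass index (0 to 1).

Answer: 6.2078 10.6323

Derivation:
Step 0: x=[5.0000 13.0000] v=[0.0000 -2.0000]
Step 1: x=[5.1875 12.4375] v=[0.7500 -2.2500]
Step 2: x=[5.5039 11.8359] v=[1.2656 -2.4063]
Step 3: x=[5.8721 11.2240] v=[1.4726 -2.4478]
Step 4: x=[6.2078 10.6323] v=[1.3426 -2.3668]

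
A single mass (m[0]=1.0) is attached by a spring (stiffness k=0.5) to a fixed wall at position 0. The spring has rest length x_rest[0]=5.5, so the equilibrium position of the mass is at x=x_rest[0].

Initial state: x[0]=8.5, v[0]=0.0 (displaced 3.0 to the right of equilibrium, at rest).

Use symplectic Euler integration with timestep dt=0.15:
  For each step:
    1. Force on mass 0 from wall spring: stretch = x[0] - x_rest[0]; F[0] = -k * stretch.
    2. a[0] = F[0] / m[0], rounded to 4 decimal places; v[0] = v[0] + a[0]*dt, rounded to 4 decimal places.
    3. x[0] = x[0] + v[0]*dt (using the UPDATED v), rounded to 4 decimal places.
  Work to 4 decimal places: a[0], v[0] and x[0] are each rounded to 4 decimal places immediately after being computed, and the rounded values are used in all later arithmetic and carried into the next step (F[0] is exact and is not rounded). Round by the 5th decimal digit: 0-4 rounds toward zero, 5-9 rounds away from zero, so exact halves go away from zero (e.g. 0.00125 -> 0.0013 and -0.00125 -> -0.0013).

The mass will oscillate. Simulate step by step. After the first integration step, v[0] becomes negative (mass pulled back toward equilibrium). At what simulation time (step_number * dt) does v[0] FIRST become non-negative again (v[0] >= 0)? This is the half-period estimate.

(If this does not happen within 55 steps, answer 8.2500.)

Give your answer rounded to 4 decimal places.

Step 0: x=[8.5000] v=[0.0000]
Step 1: x=[8.4663] v=[-0.2250]
Step 2: x=[8.3992] v=[-0.4475]
Step 3: x=[8.2995] v=[-0.6649]
Step 4: x=[8.1683] v=[-0.8749]
Step 5: x=[8.0071] v=[-1.0750]
Step 6: x=[7.8177] v=[-1.2630]
Step 7: x=[7.6022] v=[-1.4368]
Step 8: x=[7.3630] v=[-1.5945]
Step 9: x=[7.1029] v=[-1.7342]
Step 10: x=[6.8247] v=[-1.8544]
Step 11: x=[6.5316] v=[-1.9538]
Step 12: x=[6.2269] v=[-2.0312]
Step 13: x=[5.9140] v=[-2.0857]
Step 14: x=[5.5965] v=[-2.1168]
Step 15: x=[5.2779] v=[-2.1240]
Step 16: x=[4.9618] v=[-2.1073]
Step 17: x=[4.6518] v=[-2.0669]
Step 18: x=[4.3513] v=[-2.0033]
Step 19: x=[4.0637] v=[-1.9171]
Step 20: x=[3.7923] v=[-1.8094]
Step 21: x=[3.5401] v=[-1.6813]
Step 22: x=[3.3100] v=[-1.5343]
Step 23: x=[3.1045] v=[-1.3701]
Step 24: x=[2.9259] v=[-1.1904]
Step 25: x=[2.7763] v=[-0.9973]
Step 26: x=[2.6574] v=[-0.7930]
Step 27: x=[2.5704] v=[-0.5798]
Step 28: x=[2.5164] v=[-0.3601]
Step 29: x=[2.4960] v=[-0.1363]
Step 30: x=[2.5094] v=[0.0890]
First v>=0 after going negative at step 30, time=4.5000

Answer: 4.5000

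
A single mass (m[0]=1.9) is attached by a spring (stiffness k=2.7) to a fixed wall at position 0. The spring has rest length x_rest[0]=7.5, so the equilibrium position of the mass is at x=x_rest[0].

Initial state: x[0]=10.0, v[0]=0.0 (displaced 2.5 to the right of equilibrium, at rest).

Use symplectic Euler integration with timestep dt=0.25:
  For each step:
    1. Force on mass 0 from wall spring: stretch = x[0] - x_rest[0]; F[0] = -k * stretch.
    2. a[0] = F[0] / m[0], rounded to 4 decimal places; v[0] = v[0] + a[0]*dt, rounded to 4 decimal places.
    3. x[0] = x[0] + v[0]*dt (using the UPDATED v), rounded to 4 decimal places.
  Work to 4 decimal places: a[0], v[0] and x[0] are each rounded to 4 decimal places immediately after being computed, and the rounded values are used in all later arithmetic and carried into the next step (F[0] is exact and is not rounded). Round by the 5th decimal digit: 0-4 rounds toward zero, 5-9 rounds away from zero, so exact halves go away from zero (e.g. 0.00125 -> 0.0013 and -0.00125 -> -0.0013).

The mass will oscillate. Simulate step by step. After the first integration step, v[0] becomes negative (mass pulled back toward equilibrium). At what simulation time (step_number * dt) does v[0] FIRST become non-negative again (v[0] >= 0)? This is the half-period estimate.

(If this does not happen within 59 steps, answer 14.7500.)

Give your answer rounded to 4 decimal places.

Answer: 2.7500

Derivation:
Step 0: x=[10.0000] v=[0.0000]
Step 1: x=[9.7780] v=[-0.8882]
Step 2: x=[9.3536] v=[-1.6975]
Step 3: x=[8.7646] v=[-2.3560]
Step 4: x=[8.0633] v=[-2.8053]
Step 5: x=[7.3120] v=[-3.0054]
Step 6: x=[6.5774] v=[-2.9386]
Step 7: x=[5.9247] v=[-2.6108]
Step 8: x=[5.4119] v=[-2.0512]
Step 9: x=[5.0846] v=[-1.3094]
Step 10: x=[4.9718] v=[-0.4513]
Step 11: x=[5.0835] v=[0.4469]
First v>=0 after going negative at step 11, time=2.7500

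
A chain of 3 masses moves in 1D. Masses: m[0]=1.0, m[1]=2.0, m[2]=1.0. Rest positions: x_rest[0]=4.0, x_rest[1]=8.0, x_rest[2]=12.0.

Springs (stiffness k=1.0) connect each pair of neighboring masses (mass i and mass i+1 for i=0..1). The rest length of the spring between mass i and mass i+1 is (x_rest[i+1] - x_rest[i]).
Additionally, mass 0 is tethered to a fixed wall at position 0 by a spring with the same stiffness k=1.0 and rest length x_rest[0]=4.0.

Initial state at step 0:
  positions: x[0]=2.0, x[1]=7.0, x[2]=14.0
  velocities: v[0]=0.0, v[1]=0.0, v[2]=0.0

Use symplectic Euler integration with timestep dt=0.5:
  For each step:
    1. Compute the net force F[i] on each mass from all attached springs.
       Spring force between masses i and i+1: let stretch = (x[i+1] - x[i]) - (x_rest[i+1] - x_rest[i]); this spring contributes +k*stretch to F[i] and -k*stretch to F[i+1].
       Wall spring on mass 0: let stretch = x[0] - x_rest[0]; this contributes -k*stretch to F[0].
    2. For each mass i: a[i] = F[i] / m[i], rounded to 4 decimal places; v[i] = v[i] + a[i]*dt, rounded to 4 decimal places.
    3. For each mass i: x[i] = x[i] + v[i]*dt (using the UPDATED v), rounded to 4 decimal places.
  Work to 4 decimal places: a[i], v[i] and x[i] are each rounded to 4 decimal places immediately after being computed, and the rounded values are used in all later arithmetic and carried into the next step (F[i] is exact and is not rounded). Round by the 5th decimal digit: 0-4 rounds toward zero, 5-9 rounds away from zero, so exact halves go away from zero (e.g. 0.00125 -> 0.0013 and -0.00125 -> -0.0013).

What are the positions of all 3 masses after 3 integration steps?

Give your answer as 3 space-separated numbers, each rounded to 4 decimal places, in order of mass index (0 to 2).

Answer: 5.0782 8.1954 10.6719

Derivation:
Step 0: x=[2.0000 7.0000 14.0000] v=[0.0000 0.0000 0.0000]
Step 1: x=[2.7500 7.2500 13.2500] v=[1.5000 0.5000 -1.5000]
Step 2: x=[3.9375 7.6875 12.0000] v=[2.3750 0.8750 -2.5000]
Step 3: x=[5.0782 8.1954 10.6719] v=[2.2813 1.0157 -2.6563]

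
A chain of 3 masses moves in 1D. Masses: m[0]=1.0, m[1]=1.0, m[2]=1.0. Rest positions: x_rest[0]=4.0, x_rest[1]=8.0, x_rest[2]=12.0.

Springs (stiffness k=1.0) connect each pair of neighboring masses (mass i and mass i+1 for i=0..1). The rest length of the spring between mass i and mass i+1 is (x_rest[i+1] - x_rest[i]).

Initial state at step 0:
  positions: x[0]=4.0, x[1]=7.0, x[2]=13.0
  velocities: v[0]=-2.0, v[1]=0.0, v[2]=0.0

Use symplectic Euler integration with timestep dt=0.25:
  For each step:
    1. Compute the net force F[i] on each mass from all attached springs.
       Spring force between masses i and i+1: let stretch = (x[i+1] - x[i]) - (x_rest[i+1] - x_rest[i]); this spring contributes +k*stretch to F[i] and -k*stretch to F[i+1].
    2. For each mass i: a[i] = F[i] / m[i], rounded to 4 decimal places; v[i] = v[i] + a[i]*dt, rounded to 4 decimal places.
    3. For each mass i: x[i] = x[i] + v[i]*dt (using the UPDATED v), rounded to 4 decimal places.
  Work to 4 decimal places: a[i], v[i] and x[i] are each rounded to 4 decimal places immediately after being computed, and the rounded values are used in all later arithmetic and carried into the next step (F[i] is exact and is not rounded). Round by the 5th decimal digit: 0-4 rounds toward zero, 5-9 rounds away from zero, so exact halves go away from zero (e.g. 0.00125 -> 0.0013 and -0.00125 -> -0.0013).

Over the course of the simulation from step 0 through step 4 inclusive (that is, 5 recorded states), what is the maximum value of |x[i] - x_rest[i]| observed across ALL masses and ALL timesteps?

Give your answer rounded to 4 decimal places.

Answer: 2.1225

Derivation:
Step 0: x=[4.0000 7.0000 13.0000] v=[-2.0000 0.0000 0.0000]
Step 1: x=[3.4375 7.1875 12.8750] v=[-2.2500 0.7500 -0.5000]
Step 2: x=[2.8594 7.4961 12.6445] v=[-2.3125 1.2344 -0.9219]
Step 3: x=[2.3211 7.8367 12.3423] v=[-2.1533 1.3623 -1.2090]
Step 4: x=[1.8775 8.1142 12.0085] v=[-1.7744 1.1098 -1.3354]
Max displacement = 2.1225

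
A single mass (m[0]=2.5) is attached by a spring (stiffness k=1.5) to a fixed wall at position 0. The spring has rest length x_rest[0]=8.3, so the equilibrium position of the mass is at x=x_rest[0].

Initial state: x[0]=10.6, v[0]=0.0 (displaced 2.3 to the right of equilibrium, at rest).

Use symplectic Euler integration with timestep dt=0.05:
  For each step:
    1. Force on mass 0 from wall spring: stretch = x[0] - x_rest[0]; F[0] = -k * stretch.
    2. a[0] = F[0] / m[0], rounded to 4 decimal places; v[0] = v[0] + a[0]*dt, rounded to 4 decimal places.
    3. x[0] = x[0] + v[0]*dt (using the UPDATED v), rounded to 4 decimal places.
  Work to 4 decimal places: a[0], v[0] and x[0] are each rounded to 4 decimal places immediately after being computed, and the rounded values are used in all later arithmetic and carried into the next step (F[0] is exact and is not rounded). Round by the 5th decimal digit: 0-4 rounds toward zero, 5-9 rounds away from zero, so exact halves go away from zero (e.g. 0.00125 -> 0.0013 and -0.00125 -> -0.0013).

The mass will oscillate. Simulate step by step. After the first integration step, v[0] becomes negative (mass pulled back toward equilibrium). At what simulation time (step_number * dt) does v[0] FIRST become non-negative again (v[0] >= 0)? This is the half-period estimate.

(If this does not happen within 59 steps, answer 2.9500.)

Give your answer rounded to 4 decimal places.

Answer: 2.9500

Derivation:
Step 0: x=[10.6000] v=[0.0000]
Step 1: x=[10.5966] v=[-0.0690]
Step 2: x=[10.5897] v=[-0.1379]
Step 3: x=[10.5794] v=[-0.2066]
Step 4: x=[10.5657] v=[-0.2750]
Step 5: x=[10.5486] v=[-0.3430]
Step 6: x=[10.5281] v=[-0.4105]
Step 7: x=[10.5042] v=[-0.4773]
Step 8: x=[10.4770] v=[-0.5434]
Step 9: x=[10.4466] v=[-0.6087]
Step 10: x=[10.4129] v=[-0.6731]
Step 11: x=[10.3761] v=[-0.7365]
Step 12: x=[10.3362] v=[-0.7988]
Step 13: x=[10.2932] v=[-0.8599]
Step 14: x=[10.2472] v=[-0.9197]
Step 15: x=[10.1983] v=[-0.9781]
Step 16: x=[10.1465] v=[-1.0351]
Step 17: x=[10.0920] v=[-1.0905]
Step 18: x=[10.0348] v=[-1.1443]
Step 19: x=[9.9750] v=[-1.1963]
Step 20: x=[9.9127] v=[-1.2466]
Step 21: x=[9.8480] v=[-1.2950]
Step 22: x=[9.7809] v=[-1.3414]
Step 23: x=[9.7116] v=[-1.3858]
Step 24: x=[9.6402] v=[-1.4282]
Step 25: x=[9.5668] v=[-1.4684]
Step 26: x=[9.4915] v=[-1.5064]
Step 27: x=[9.4144] v=[-1.5421]
Step 28: x=[9.3356] v=[-1.5755]
Step 29: x=[9.2553] v=[-1.6066]
Step 30: x=[9.1735] v=[-1.6353]
Step 31: x=[9.0904] v=[-1.6615]
Step 32: x=[9.0061] v=[-1.6852]
Step 33: x=[8.9208] v=[-1.7064]
Step 34: x=[8.8346] v=[-1.7250]
Step 35: x=[8.7476] v=[-1.7410]
Step 36: x=[8.6599] v=[-1.7544]
Step 37: x=[8.5716] v=[-1.7652]
Step 38: x=[8.4829] v=[-1.7734]
Step 39: x=[8.3940] v=[-1.7789]
Step 40: x=[8.3049] v=[-1.7817]
Step 41: x=[8.2158] v=[-1.7818]
Step 42: x=[8.1268] v=[-1.7793]
Step 43: x=[8.0381] v=[-1.7741]
Step 44: x=[7.9498] v=[-1.7662]
Step 45: x=[7.8620] v=[-1.7557]
Step 46: x=[7.7749] v=[-1.7426]
Step 47: x=[7.6886] v=[-1.7268]
Step 48: x=[7.6032] v=[-1.7085]
Step 49: x=[7.5188] v=[-1.6876]
Step 50: x=[7.4356] v=[-1.6642]
Step 51: x=[7.3537] v=[-1.6383]
Step 52: x=[7.2732] v=[-1.6099]
Step 53: x=[7.1942] v=[-1.5791]
Step 54: x=[7.1169] v=[-1.5459]
Step 55: x=[7.0414] v=[-1.5104]
Step 56: x=[6.9678] v=[-1.4726]
Step 57: x=[6.8962] v=[-1.4326]
Step 58: x=[6.8267] v=[-1.3905]
Step 59: x=[6.7594] v=[-1.3463]
v[0] did not become non-negative within 59 steps; using fallback time=2.9500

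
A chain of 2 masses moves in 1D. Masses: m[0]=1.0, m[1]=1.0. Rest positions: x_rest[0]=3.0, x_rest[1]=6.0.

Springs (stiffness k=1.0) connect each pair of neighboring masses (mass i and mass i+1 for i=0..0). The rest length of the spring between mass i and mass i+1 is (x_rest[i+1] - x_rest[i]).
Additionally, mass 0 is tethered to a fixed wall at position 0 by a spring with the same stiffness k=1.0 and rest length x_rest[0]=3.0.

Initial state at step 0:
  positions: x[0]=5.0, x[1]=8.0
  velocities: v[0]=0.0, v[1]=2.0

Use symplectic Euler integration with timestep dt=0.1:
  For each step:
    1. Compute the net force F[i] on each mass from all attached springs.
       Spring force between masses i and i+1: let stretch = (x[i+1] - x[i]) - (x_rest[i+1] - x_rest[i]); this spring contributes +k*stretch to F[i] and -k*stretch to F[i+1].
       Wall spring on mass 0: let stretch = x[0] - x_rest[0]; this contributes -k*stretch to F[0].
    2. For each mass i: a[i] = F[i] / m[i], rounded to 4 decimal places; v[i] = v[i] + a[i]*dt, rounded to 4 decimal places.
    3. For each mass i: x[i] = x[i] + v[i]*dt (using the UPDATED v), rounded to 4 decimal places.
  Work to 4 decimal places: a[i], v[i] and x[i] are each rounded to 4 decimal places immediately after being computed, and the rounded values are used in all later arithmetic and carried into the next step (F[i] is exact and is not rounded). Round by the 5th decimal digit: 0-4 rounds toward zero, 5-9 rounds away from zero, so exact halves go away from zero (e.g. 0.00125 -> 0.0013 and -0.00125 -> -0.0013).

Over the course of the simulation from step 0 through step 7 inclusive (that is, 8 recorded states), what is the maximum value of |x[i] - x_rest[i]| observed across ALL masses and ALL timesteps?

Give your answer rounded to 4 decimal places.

Step 0: x=[5.0000 8.0000] v=[0.0000 2.0000]
Step 1: x=[4.9800 8.2000] v=[-0.2000 2.0000]
Step 2: x=[4.9424 8.3978] v=[-0.3760 1.9780]
Step 3: x=[4.8899 8.5911] v=[-0.5247 1.9325]
Step 4: x=[4.8255 8.7773] v=[-0.6436 1.8624]
Step 5: x=[4.7524 8.9540] v=[-0.7310 1.7672]
Step 6: x=[4.6738 9.1187] v=[-0.7861 1.6470]
Step 7: x=[4.5929 9.2690] v=[-0.8090 1.5025]
Max displacement = 3.2690

Answer: 3.2690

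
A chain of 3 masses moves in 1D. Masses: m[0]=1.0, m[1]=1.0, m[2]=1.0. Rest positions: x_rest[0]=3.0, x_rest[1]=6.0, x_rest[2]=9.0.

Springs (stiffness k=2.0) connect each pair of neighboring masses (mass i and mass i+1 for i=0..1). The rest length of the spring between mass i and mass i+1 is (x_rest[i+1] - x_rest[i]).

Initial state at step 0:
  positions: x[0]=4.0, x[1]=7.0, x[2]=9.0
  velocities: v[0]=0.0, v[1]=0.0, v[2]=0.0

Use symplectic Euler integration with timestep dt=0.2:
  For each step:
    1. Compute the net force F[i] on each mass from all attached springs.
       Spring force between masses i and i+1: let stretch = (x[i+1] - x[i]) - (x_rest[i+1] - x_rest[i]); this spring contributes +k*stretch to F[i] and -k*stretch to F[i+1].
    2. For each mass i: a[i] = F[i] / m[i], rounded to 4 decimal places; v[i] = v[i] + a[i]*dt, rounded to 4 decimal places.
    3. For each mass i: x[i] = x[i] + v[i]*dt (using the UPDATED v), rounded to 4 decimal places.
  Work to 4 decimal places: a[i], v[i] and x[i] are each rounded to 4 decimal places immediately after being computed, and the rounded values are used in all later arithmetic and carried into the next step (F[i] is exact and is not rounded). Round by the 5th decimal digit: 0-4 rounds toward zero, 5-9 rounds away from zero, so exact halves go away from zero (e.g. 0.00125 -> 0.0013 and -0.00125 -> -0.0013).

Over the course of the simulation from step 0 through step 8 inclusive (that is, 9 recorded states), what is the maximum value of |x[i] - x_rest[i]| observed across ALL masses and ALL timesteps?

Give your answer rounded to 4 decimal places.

Step 0: x=[4.0000 7.0000 9.0000] v=[0.0000 0.0000 0.0000]
Step 1: x=[4.0000 6.9200 9.0800] v=[0.0000 -0.4000 0.4000]
Step 2: x=[3.9936 6.7792 9.2272] v=[-0.0320 -0.7040 0.7360]
Step 3: x=[3.9700 6.6114 9.4186] v=[-0.1178 -0.8390 0.9568]
Step 4: x=[3.9178 6.4569 9.6254] v=[-0.2612 -0.7727 1.0339]
Step 5: x=[3.8287 6.3527 9.8187] v=[-0.4456 -0.5209 0.9665]
Step 6: x=[3.7015 6.3239 9.9747] v=[-0.6360 -0.1441 0.7801]
Step 7: x=[3.5441 6.3774 10.0787] v=[-0.7870 0.2673 0.5198]
Step 8: x=[3.3734 6.5003 10.1266] v=[-0.8537 0.6145 0.2393]
Max displacement = 1.1266

Answer: 1.1266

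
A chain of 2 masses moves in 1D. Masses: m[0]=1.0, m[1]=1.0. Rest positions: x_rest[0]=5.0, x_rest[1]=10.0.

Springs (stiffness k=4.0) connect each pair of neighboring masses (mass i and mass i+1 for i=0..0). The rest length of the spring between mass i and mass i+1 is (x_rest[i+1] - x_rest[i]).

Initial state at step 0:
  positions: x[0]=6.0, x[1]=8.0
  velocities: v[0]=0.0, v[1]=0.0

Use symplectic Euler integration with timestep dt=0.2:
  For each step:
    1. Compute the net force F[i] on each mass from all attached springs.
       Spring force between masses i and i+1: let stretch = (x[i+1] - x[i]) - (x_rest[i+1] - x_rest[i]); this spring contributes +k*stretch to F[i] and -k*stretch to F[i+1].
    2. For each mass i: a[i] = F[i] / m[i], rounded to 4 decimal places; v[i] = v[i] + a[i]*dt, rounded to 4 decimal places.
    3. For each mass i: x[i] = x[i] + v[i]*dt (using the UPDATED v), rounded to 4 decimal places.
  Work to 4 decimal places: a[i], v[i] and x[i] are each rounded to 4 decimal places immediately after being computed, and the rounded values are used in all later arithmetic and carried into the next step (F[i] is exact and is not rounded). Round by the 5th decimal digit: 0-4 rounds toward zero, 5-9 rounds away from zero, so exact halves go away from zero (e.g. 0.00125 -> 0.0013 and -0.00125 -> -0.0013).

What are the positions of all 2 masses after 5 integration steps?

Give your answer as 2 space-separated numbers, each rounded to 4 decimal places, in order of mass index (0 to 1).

Answer: 2.9362 11.0638

Derivation:
Step 0: x=[6.0000 8.0000] v=[0.0000 0.0000]
Step 1: x=[5.5200 8.4800] v=[-2.4000 2.4000]
Step 2: x=[4.7136 9.2864] v=[-4.0320 4.0320]
Step 3: x=[3.8388 10.1612] v=[-4.3738 4.3738]
Step 4: x=[3.1756 10.8244] v=[-3.3159 3.3159]
Step 5: x=[2.9362 11.0638] v=[-1.1969 1.1969]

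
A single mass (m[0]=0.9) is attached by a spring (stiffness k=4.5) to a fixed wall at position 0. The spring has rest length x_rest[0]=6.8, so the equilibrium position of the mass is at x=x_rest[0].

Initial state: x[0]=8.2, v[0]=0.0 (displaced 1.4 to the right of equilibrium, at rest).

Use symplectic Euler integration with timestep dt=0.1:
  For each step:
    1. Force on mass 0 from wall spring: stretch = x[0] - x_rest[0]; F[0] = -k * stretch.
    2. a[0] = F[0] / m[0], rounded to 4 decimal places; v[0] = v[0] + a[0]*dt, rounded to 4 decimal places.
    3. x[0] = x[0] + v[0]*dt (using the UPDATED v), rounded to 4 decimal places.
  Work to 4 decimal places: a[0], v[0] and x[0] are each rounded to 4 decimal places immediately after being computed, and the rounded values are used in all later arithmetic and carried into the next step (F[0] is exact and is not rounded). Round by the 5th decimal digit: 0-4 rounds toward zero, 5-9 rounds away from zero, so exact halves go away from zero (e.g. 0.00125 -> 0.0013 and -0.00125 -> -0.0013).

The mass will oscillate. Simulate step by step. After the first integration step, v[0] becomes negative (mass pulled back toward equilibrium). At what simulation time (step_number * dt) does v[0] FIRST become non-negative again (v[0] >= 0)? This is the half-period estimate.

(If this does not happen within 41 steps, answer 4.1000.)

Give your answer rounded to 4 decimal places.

Step 0: x=[8.2000] v=[0.0000]
Step 1: x=[8.1300] v=[-0.7000]
Step 2: x=[7.9935] v=[-1.3650]
Step 3: x=[7.7973] v=[-1.9618]
Step 4: x=[7.5513] v=[-2.4605]
Step 5: x=[7.2677] v=[-2.8362]
Step 6: x=[6.9607] v=[-3.0701]
Step 7: x=[6.6457] v=[-3.1505]
Step 8: x=[6.3384] v=[-3.0734]
Step 9: x=[6.0541] v=[-2.8426]
Step 10: x=[5.8071] v=[-2.4697]
Step 11: x=[5.6098] v=[-1.9733]
Step 12: x=[5.4720] v=[-1.3782]
Step 13: x=[5.4006] v=[-0.7142]
Step 14: x=[5.3992] v=[-0.0145]
Step 15: x=[5.4678] v=[0.6859]
First v>=0 after going negative at step 15, time=1.5000

Answer: 1.5000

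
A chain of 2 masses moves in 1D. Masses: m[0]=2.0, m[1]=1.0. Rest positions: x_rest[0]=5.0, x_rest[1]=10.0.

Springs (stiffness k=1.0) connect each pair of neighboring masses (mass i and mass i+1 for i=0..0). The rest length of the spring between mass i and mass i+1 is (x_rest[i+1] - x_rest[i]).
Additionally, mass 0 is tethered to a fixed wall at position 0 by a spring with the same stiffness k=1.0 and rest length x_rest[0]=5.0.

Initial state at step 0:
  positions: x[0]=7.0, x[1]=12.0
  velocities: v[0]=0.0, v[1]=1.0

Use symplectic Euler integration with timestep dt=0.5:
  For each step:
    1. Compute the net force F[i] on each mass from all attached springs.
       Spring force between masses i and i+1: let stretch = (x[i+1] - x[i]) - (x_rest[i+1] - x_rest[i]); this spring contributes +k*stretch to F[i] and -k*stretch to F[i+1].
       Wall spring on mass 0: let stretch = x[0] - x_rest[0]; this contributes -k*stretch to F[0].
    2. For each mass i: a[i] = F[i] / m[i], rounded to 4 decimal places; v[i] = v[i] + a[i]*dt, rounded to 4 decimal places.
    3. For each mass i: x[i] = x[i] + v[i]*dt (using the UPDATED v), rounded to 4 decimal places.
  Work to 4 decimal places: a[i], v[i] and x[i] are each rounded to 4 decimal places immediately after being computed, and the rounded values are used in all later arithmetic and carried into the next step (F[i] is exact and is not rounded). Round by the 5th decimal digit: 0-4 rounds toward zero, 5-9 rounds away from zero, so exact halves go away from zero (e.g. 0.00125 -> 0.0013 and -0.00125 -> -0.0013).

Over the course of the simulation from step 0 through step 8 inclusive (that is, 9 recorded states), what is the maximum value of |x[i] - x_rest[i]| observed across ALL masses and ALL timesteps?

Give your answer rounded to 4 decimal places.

Answer: 2.8125

Derivation:
Step 0: x=[7.0000 12.0000] v=[0.0000 1.0000]
Step 1: x=[6.7500 12.5000] v=[-0.5000 1.0000]
Step 2: x=[6.3750 12.8125] v=[-0.7500 0.6250]
Step 3: x=[6.0078 12.7656] v=[-0.7344 -0.0938]
Step 4: x=[5.7344 12.2793] v=[-0.5469 -0.9727]
Step 5: x=[5.5623 11.4067] v=[-0.3443 -1.7452]
Step 6: x=[5.4254 10.3230] v=[-0.2738 -2.1674]
Step 7: x=[5.2225 9.2649] v=[-0.4058 -2.1162]
Step 8: x=[4.8721 8.4462] v=[-0.7009 -1.6374]
Max displacement = 2.8125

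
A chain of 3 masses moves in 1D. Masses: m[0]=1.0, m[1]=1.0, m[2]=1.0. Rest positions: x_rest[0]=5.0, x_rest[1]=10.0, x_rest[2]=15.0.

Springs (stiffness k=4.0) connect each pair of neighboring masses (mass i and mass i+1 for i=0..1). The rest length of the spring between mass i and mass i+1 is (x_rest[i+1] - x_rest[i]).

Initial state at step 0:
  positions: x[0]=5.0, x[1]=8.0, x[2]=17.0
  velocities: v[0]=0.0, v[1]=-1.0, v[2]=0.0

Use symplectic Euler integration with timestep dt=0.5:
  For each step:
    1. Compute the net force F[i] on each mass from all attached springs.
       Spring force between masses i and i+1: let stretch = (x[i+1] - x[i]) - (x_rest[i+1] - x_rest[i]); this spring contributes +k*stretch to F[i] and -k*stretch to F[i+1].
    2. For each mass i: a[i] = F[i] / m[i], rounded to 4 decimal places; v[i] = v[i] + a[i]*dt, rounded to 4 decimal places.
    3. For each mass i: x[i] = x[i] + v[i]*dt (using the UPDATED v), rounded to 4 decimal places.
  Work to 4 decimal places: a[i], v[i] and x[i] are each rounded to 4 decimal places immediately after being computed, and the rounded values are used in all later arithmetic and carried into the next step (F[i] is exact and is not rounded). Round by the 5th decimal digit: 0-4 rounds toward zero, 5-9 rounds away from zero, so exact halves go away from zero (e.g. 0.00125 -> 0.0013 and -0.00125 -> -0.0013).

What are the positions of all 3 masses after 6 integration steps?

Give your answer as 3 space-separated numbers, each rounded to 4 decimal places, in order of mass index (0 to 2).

Step 0: x=[5.0000 8.0000 17.0000] v=[0.0000 -1.0000 0.0000]
Step 1: x=[3.0000 13.5000 13.0000] v=[-4.0000 11.0000 -8.0000]
Step 2: x=[6.5000 8.0000 14.5000] v=[7.0000 -11.0000 3.0000]
Step 3: x=[6.5000 7.5000 14.5000] v=[0.0000 -1.0000 0.0000]
Step 4: x=[2.5000 13.0000 12.5000] v=[-8.0000 11.0000 -4.0000]
Step 5: x=[4.0000 7.5000 16.0000] v=[3.0000 -11.0000 7.0000]
Step 6: x=[4.0000 7.0000 16.0000] v=[0.0000 -1.0000 0.0000]

Answer: 4.0000 7.0000 16.0000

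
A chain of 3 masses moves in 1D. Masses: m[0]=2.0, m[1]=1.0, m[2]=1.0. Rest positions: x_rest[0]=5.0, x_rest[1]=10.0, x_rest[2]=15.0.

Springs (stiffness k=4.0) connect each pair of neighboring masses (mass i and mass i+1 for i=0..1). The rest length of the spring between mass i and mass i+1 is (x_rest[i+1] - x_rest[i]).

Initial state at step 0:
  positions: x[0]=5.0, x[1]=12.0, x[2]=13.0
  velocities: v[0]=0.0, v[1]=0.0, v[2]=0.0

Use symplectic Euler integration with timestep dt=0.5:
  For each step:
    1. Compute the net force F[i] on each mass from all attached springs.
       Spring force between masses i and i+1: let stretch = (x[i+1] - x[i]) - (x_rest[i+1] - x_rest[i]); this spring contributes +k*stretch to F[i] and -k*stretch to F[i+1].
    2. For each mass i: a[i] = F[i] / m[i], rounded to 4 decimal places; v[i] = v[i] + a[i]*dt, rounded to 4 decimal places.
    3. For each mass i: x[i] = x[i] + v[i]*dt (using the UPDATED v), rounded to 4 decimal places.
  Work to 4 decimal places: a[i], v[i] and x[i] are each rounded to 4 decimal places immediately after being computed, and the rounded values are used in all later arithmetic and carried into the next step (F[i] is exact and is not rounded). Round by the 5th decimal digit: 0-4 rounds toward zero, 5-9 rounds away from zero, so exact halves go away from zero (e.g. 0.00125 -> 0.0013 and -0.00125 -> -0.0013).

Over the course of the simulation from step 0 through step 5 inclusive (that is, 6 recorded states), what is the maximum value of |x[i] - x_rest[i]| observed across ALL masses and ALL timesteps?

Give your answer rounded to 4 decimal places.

Step 0: x=[5.0000 12.0000 13.0000] v=[0.0000 0.0000 0.0000]
Step 1: x=[6.0000 6.0000 17.0000] v=[2.0000 -12.0000 8.0000]
Step 2: x=[4.5000 11.0000 15.0000] v=[-3.0000 10.0000 -4.0000]
Step 3: x=[3.7500 13.5000 14.0000] v=[-1.5000 5.0000 -2.0000]
Step 4: x=[5.3750 6.7500 17.5000] v=[3.2500 -13.5000 7.0000]
Step 5: x=[5.1875 9.3750 15.2500] v=[-0.3750 5.2500 -4.5000]
Max displacement = 4.0000

Answer: 4.0000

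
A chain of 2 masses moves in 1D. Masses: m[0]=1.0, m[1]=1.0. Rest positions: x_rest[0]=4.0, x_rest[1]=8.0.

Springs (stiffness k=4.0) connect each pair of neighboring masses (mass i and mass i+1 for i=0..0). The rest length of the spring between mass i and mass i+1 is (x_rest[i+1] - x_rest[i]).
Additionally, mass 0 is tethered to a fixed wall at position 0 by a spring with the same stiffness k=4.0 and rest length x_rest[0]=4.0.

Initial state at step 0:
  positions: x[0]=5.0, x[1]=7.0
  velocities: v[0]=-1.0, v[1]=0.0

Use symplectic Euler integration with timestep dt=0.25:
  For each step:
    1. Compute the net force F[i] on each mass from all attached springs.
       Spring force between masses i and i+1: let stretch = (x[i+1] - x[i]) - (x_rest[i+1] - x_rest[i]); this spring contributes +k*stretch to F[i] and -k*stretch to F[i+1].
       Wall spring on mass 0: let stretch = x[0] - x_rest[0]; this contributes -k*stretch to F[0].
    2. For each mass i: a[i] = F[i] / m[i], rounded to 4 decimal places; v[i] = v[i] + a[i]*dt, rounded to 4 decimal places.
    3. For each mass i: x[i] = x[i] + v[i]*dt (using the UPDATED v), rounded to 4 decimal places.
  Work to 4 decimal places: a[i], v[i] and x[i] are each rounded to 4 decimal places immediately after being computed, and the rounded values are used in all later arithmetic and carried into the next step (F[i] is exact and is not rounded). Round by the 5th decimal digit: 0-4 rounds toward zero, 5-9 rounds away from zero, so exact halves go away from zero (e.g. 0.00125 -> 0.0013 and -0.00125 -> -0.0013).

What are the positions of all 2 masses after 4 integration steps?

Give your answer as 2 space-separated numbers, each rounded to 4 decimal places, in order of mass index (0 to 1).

Answer: 2.7500 8.2266

Derivation:
Step 0: x=[5.0000 7.0000] v=[-1.0000 0.0000]
Step 1: x=[4.0000 7.5000] v=[-4.0000 2.0000]
Step 2: x=[2.8750 8.1250] v=[-4.5000 2.5000]
Step 3: x=[2.3438 8.4375] v=[-2.1250 1.2500]
Step 4: x=[2.7500 8.2266] v=[1.6249 -0.8437]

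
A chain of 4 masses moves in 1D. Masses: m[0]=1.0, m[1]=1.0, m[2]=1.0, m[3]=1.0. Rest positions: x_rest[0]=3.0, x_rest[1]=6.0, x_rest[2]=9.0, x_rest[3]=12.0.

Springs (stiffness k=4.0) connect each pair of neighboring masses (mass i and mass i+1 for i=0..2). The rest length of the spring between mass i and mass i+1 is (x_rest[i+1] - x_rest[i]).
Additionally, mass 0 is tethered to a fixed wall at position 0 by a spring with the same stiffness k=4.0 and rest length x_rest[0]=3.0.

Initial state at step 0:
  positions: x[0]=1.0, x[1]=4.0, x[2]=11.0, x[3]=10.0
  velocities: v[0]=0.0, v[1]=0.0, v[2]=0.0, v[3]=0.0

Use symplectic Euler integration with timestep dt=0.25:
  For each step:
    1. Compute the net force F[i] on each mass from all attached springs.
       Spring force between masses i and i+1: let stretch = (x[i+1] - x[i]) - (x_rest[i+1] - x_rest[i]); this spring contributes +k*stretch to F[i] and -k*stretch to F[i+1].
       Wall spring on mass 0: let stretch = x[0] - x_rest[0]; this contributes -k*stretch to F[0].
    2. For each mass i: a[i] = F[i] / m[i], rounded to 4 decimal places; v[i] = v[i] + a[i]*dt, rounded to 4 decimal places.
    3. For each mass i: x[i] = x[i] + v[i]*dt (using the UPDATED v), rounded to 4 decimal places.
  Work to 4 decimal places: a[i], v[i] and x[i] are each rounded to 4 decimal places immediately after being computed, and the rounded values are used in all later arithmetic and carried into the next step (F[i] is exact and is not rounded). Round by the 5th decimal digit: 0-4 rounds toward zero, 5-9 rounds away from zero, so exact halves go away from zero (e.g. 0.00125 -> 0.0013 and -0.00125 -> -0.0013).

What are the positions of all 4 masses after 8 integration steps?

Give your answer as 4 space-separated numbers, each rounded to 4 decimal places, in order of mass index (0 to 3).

Answer: 0.9224 7.5563 9.9719 10.6425

Derivation:
Step 0: x=[1.0000 4.0000 11.0000 10.0000] v=[0.0000 0.0000 0.0000 0.0000]
Step 1: x=[1.5000 5.0000 9.0000 11.0000] v=[2.0000 4.0000 -8.0000 4.0000]
Step 2: x=[2.5000 6.1250 6.5000 12.2500] v=[4.0000 4.5000 -10.0000 5.0000]
Step 3: x=[3.7813 6.4375 5.3438 12.8125] v=[5.1250 1.2500 -4.6250 2.2500]
Step 4: x=[4.7813 5.8125 6.3282 12.2578] v=[3.9999 -2.4999 3.9374 -2.2187]
Step 5: x=[4.8438 5.0587 8.6660 10.9707] v=[0.2498 -3.0154 9.3513 -5.1483]
Step 6: x=[3.7490 5.1530 10.6782 9.8575] v=[-4.3791 0.3770 8.0487 -4.4530]
Step 7: x=[2.0680 6.2776 11.1039 9.6994] v=[-6.7241 4.4982 1.7028 -0.6323]
Step 8: x=[0.9224 7.5563 9.9719 10.6425] v=[-4.5825 5.1149 -4.5280 3.7722]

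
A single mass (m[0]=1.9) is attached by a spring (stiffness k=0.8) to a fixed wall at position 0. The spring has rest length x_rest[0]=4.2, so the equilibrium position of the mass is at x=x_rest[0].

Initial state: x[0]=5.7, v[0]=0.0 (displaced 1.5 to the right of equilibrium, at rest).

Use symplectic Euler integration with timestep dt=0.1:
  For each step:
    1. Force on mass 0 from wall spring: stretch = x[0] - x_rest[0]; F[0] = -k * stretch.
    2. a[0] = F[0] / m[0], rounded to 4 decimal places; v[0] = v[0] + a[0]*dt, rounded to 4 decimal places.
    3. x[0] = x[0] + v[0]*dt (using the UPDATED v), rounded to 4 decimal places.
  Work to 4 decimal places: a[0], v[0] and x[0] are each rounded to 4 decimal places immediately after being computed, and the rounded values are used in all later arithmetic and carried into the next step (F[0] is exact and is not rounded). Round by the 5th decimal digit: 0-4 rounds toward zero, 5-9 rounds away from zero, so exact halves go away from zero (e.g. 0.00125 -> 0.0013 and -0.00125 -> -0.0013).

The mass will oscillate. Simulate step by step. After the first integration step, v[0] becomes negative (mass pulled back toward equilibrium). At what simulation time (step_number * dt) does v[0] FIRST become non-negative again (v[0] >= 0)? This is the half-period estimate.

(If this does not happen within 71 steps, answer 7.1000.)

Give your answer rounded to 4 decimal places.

Answer: 4.9000

Derivation:
Step 0: x=[5.7000] v=[0.0000]
Step 1: x=[5.6937] v=[-0.0632]
Step 2: x=[5.6811] v=[-0.1261]
Step 3: x=[5.6623] v=[-0.1885]
Step 4: x=[5.6373] v=[-0.2501]
Step 5: x=[5.6062] v=[-0.3106]
Step 6: x=[5.5692] v=[-0.3698]
Step 7: x=[5.5265] v=[-0.4275]
Step 8: x=[5.4782] v=[-0.4834]
Step 9: x=[5.4245] v=[-0.5372]
Step 10: x=[5.3656] v=[-0.5888]
Step 11: x=[5.3018] v=[-0.6379]
Step 12: x=[5.2334] v=[-0.6843]
Step 13: x=[5.1606] v=[-0.7278]
Step 14: x=[5.0838] v=[-0.7683]
Step 15: x=[5.0033] v=[-0.8055]
Step 16: x=[4.9194] v=[-0.8393]
Step 17: x=[4.8324] v=[-0.8696]
Step 18: x=[4.7428] v=[-0.8962]
Step 19: x=[4.6509] v=[-0.9191]
Step 20: x=[4.5571] v=[-0.9381]
Step 21: x=[4.4618] v=[-0.9531]
Step 22: x=[4.3654] v=[-0.9641]
Step 23: x=[4.2683] v=[-0.9711]
Step 24: x=[4.1709] v=[-0.9740]
Step 25: x=[4.0736] v=[-0.9728]
Step 26: x=[3.9769] v=[-0.9675]
Step 27: x=[3.8811] v=[-0.9581]
Step 28: x=[3.7866] v=[-0.9447]
Step 29: x=[3.6939] v=[-0.9273]
Step 30: x=[3.6033] v=[-0.9060]
Step 31: x=[3.5152] v=[-0.8809]
Step 32: x=[3.4300] v=[-0.8521]
Step 33: x=[3.3480] v=[-0.8197]
Step 34: x=[3.2696] v=[-0.7838]
Step 35: x=[3.1951] v=[-0.7446]
Step 36: x=[3.1249] v=[-0.7023]
Step 37: x=[3.0592] v=[-0.6570]
Step 38: x=[2.9983] v=[-0.6090]
Step 39: x=[2.9425] v=[-0.5584]
Step 40: x=[2.8920] v=[-0.5055]
Step 41: x=[2.8470] v=[-0.4504]
Step 42: x=[2.8077] v=[-0.3934]
Step 43: x=[2.7742] v=[-0.3348]
Step 44: x=[2.7467] v=[-0.2748]
Step 45: x=[2.7253] v=[-0.2136]
Step 46: x=[2.7102] v=[-0.1515]
Step 47: x=[2.7013] v=[-0.0888]
Step 48: x=[2.6987] v=[-0.0257]
Step 49: x=[2.7025] v=[0.0375]
First v>=0 after going negative at step 49, time=4.9000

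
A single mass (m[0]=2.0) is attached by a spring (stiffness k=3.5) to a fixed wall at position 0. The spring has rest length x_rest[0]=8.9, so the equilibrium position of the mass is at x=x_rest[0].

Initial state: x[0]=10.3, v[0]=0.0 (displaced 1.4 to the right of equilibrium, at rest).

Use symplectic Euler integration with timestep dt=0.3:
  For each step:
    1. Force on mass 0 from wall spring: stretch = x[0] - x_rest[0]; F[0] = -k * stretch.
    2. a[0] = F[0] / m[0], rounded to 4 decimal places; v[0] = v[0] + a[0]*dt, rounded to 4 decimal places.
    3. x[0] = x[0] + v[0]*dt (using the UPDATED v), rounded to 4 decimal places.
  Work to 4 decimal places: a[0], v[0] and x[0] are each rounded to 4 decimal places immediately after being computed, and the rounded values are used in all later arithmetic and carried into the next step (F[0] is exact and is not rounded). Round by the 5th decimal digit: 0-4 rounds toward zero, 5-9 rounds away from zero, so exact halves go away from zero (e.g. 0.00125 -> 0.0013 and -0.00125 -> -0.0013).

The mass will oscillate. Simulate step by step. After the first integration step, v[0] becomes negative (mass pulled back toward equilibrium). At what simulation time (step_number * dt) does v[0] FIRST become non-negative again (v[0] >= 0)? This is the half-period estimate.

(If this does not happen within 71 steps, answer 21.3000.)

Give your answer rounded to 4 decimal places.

Step 0: x=[10.3000] v=[0.0000]
Step 1: x=[10.0795] v=[-0.7350]
Step 2: x=[9.6732] v=[-1.3542]
Step 3: x=[9.1452] v=[-1.7601]
Step 4: x=[8.5786] v=[-1.8888]
Step 5: x=[8.0626] v=[-1.7201]
Step 6: x=[7.6785] v=[-1.2805]
Step 7: x=[7.4867] v=[-0.6392]
Step 8: x=[7.5175] v=[0.1028]
First v>=0 after going negative at step 8, time=2.4000

Answer: 2.4000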